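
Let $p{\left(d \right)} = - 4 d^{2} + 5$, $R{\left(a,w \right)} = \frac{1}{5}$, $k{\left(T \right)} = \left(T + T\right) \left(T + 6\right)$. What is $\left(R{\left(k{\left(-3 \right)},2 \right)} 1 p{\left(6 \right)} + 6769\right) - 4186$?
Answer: $\frac{12776}{5} \approx 2555.2$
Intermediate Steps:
$k{\left(T \right)} = 2 T \left(6 + T\right)$
$R{\left(a,w \right)} = \frac{1}{5}$
$p{\left(d \right)} = 5 - 4 d^{2}$
$\left(R{\left(k{\left(-3 \right)},2 \right)} 1 p{\left(6 \right)} + 6769\right) - 4186 = \left(\frac{1}{5} \cdot 1 \left(5 - 4 \cdot 6^{2}\right) + 6769\right) - 4186 = \left(\frac{5 - 144}{5} + 6769\right) - 4186 = \left(\frac{1}{5} \left(-139\right) + 6769\right) - 4186 = \left(- \frac{139}{5} + 6769\right) - 4186 = \frac{33706}{5} - 4186 = \frac{12776}{5}$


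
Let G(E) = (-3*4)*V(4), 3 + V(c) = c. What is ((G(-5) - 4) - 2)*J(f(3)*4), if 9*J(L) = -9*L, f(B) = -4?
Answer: -288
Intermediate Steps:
V(c) = -3 + c
G(E) = -12 (G(E) = (-3*4)*(-3 + 4) = -12*1 = -12)
J(L) = -L (J(L) = (-9*L)/9 = -L)
((G(-5) - 4) - 2)*J(f(3)*4) = ((-12 - 4) - 2)*(-(-4)*4) = (-16 - 2)*(-1*(-16)) = -18*16 = -288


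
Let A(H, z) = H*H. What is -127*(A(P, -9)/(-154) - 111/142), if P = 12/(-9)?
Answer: 9913493/98406 ≈ 100.74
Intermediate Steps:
P = -4/3 (P = 12*(-⅑) = -4/3 ≈ -1.3333)
A(H, z) = H²
-127*(A(P, -9)/(-154) - 111/142) = -127*((-4/3)²/(-154) - 111/142) = -127*((16/9)*(-1/154) - 111*1/142) = -127*(-8/693 - 111/142) = -127*(-78059/98406) = 9913493/98406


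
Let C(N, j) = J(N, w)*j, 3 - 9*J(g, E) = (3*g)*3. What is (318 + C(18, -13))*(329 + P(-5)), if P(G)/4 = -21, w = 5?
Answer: 402535/3 ≈ 1.3418e+5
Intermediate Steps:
P(G) = -84 (P(G) = 4*(-21) = -84)
J(g, E) = 1/3 - g (J(g, E) = 1/3 - 3*g*3/9 = 1/3 - g)
C(N, j) = j*(1/3 - N) (C(N, j) = (1/3 - N)*j = j*(1/3 - N))
(318 + C(18, -13))*(329 + P(-5)) = (318 - 13*(1/3 - 1*18))*(329 - 84) = (318 - 13*(1/3 - 18))*245 = (318 - 13*(-53/3))*245 = (318 + 689/3)*245 = (1643/3)*245 = 402535/3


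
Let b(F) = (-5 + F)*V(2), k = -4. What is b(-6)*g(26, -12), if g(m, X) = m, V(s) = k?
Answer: 1144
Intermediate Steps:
V(s) = -4
b(F) = 20 - 4*F (b(F) = (-5 + F)*(-4) = 20 - 4*F)
b(-6)*g(26, -12) = (20 - 4*(-6))*26 = (20 + 24)*26 = 44*26 = 1144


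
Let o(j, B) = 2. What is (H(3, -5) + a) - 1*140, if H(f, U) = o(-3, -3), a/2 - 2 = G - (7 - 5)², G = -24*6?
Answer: -430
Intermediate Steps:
G = -144
a = -292 (a = 4 + 2*(-144 - (7 - 5)²) = 4 + 2*(-144 - 1*2²) = 4 + 2*(-144 - 1*4) = 4 + 2*(-144 - 4) = 4 + 2*(-148) = 4 - 296 = -292)
H(f, U) = 2
(H(3, -5) + a) - 1*140 = (2 - 292) - 1*140 = -290 - 140 = -430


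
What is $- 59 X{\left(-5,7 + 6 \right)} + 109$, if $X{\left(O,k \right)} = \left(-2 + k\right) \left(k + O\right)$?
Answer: $-5083$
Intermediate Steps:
$X{\left(O,k \right)} = \left(-2 + k\right) \left(O + k\right)$
$- 59 X{\left(-5,7 + 6 \right)} + 109 = - 59 \left(\left(7 + 6\right)^{2} - -10 - 2 \left(7 + 6\right) - 5 \left(7 + 6\right)\right) + 109 = - 59 \left(13^{2} + 10 - 26 - 65\right) + 109 = - 59 \left(169 + 10 - 26 - 65\right) + 109 = \left(-59\right) 88 + 109 = -5192 + 109 = -5083$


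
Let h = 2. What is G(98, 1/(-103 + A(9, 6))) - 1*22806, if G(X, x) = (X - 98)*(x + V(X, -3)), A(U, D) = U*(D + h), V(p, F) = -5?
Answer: -22806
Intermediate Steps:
A(U, D) = U*(2 + D) (A(U, D) = U*(D + 2) = U*(2 + D))
G(X, x) = (-98 + X)*(-5 + x) (G(X, x) = (X - 98)*(x - 5) = (-98 + X)*(-5 + x))
G(98, 1/(-103 + A(9, 6))) - 1*22806 = (490 - 98/(-103 + 9*(2 + 6)) - 5*98 + 98/(-103 + 9*(2 + 6))) - 1*22806 = (490 - 98/(-103 + 9*8) - 490 + 98/(-103 + 9*8)) - 22806 = (490 - 98/(-103 + 72) - 490 + 98/(-103 + 72)) - 22806 = (490 - 98/(-31) - 490 + 98/(-31)) - 22806 = (490 - 98*(-1/31) - 490 + 98*(-1/31)) - 22806 = (490 + 98/31 - 490 - 98/31) - 22806 = 0 - 22806 = -22806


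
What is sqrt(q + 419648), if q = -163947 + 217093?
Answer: sqrt(472794) ≈ 687.60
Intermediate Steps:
q = 53146
sqrt(q + 419648) = sqrt(53146 + 419648) = sqrt(472794)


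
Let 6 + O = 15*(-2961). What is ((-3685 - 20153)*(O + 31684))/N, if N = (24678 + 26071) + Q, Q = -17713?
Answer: 50604101/5506 ≈ 9190.7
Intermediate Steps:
O = -44421 (O = -6 + 15*(-2961) = -6 - 44415 = -44421)
N = 33036 (N = (24678 + 26071) - 17713 = 50749 - 17713 = 33036)
((-3685 - 20153)*(O + 31684))/N = ((-3685 - 20153)*(-44421 + 31684))/33036 = -23838*(-12737)*(1/33036) = 303624606*(1/33036) = 50604101/5506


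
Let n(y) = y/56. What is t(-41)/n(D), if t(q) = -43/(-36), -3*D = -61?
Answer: 602/183 ≈ 3.2896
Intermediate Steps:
D = 61/3 (D = -⅓*(-61) = 61/3 ≈ 20.333)
n(y) = y/56 (n(y) = y*(1/56) = y/56)
t(q) = 43/36 (t(q) = -43*(-1/36) = 43/36)
t(-41)/n(D) = 43/(36*(((1/56)*(61/3)))) = 43/(36*(61/168)) = (43/36)*(168/61) = 602/183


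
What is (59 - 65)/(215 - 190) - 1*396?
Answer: -9906/25 ≈ -396.24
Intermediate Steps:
(59 - 65)/(215 - 190) - 1*396 = -6/25 - 396 = -9906/25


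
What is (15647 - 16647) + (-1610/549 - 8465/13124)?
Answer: -7230852925/7205076 ≈ -1003.6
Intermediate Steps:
(15647 - 16647) + (-1610/549 - 8465/13124) = -1000 + (-1610*1/549 - 8465*1/13124) = -1000 + (-1610/549 - 8465/13124) = -1000 - 25776925/7205076 = -7230852925/7205076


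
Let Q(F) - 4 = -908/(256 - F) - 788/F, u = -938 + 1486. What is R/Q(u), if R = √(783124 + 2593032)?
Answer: 10001*√844039/28361 ≈ 323.97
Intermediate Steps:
R = 2*√844039 (R = √3376156 = 2*√844039 ≈ 1837.4)
u = 548
Q(F) = 4 - 908/(256 - F) - 788/F (Q(F) = 4 + (-908/(256 - F) - 788/F) = 4 - 908/(256 - F) - 788/F)
R/Q(u) = (2*√844039)/((4*(50432 + 548² - 226*548)/(548*(-256 + 548)))) = (2*√844039)/((4*(1/548)*(50432 + 300304 - 123848)/292)) = (2*√844039)/((4*(1/548)*(1/292)*226888)) = (2*√844039)/(56722/10001) = (2*√844039)*(10001/56722) = 10001*√844039/28361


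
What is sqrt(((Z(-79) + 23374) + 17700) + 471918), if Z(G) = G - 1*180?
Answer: sqrt(512733) ≈ 716.05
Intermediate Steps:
Z(G) = -180 + G (Z(G) = G - 180 = -180 + G)
sqrt(((Z(-79) + 23374) + 17700) + 471918) = sqrt((((-180 - 79) + 23374) + 17700) + 471918) = sqrt(((-259 + 23374) + 17700) + 471918) = sqrt((23115 + 17700) + 471918) = sqrt(40815 + 471918) = sqrt(512733)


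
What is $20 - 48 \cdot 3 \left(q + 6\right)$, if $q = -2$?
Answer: $-556$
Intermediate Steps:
$20 - 48 \cdot 3 \left(q + 6\right) = 20 - 48 \cdot 3 \left(-2 + 6\right) = 20 - 48 \cdot 3 \cdot 4 = 20 - 576 = -556$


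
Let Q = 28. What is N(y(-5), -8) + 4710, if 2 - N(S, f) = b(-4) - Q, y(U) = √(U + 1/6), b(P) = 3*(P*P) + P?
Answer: 4696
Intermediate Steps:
b(P) = P + 3*P² (b(P) = 3*P² + P = P + 3*P²)
y(U) = √(⅙ + U) (y(U) = √(U + ⅙) = √(⅙ + U))
N(S, f) = -14 (N(S, f) = 2 - (-4*(1 + 3*(-4)) - 1*28) = 2 - (-4*(1 - 12) - 28) = 2 - (-4*(-11) - 28) = 2 - (44 - 28) = 2 - 1*16 = 2 - 16 = -14)
N(y(-5), -8) + 4710 = -14 + 4710 = 4696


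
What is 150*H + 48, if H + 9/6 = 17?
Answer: 2373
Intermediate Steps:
H = 31/2 (H = -3/2 + 17 = 31/2 ≈ 15.500)
150*H + 48 = 150*(31/2) + 48 = 2325 + 48 = 2373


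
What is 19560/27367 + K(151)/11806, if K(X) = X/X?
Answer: 230952727/323094802 ≈ 0.71481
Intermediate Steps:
K(X) = 1
19560/27367 + K(151)/11806 = 19560/27367 + 1/11806 = 230952727/323094802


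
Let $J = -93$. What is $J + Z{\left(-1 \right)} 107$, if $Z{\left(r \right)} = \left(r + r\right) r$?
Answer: $121$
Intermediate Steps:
$Z{\left(r \right)} = 2 r^{2}$ ($Z{\left(r \right)} = 2 r r = 2 r^{2}$)
$J + Z{\left(-1 \right)} 107 = -93 + 2 \left(-1\right)^{2} \cdot 107 = -93 + 2 \cdot 1 \cdot 107 = -93 + 2 \cdot 107 = -93 + 214 = 121$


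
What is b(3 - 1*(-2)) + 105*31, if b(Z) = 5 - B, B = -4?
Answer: 3264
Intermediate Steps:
b(Z) = 9 (b(Z) = 5 - 1*(-4) = 5 + 4 = 9)
b(3 - 1*(-2)) + 105*31 = 9 + 105*31 = 9 + 3255 = 3264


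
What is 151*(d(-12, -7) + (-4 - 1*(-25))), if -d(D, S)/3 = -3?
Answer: 4530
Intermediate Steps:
d(D, S) = 9 (d(D, S) = -3*(-3) = 9)
151*(d(-12, -7) + (-4 - 1*(-25))) = 151*(9 + (-4 - 1*(-25))) = 151*(9 + (-4 + 25)) = 151*(9 + 21) = 151*30 = 4530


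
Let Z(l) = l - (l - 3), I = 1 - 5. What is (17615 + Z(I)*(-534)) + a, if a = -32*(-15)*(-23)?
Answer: 4973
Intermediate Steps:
I = -4
Z(l) = 3 (Z(l) = l - (-3 + l) = l + (3 - l) = 3)
a = -11040 (a = 480*(-23) = -11040)
(17615 + Z(I)*(-534)) + a = (17615 + 3*(-534)) - 11040 = (17615 - 1602) - 11040 = 16013 - 11040 = 4973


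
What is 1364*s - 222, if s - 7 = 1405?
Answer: 1925746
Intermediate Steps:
s = 1412 (s = 7 + 1405 = 1412)
1364*s - 222 = 1364*1412 - 222 = 1925968 - 222 = 1925746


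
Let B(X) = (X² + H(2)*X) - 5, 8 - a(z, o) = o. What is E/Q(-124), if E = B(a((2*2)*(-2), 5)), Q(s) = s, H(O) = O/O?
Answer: -7/124 ≈ -0.056452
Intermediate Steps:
a(z, o) = 8 - o
H(O) = 1
B(X) = -5 + X + X² (B(X) = (X² + 1*X) - 5 = (X² + X) - 5 = (X + X²) - 5 = -5 + X + X²)
E = 7 (E = -5 + (8 - 1*5) + (8 - 1*5)² = -5 + (8 - 5) + (8 - 5)² = -5 + 3 + 3² = -5 + 3 + 9 = 7)
E/Q(-124) = 7/(-124) = 7*(-1/124) = -7/124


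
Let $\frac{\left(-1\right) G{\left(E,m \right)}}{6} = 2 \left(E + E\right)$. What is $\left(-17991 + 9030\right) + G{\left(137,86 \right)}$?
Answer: $-12249$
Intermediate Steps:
$G{\left(E,m \right)} = - 24 E$ ($G{\left(E,m \right)} = - 6 \cdot 2 \left(E + E\right) = - 6 \cdot 2 \cdot 2 E = - 6 \cdot 4 E = - 24 E$)
$\left(-17991 + 9030\right) + G{\left(137,86 \right)} = \left(-17991 + 9030\right) - 3288 = -8961 - 3288 = -12249$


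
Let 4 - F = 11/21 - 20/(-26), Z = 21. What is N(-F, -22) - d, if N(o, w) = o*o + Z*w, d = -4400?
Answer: 294041323/74529 ≈ 3945.3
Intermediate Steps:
F = 739/273 (F = 4 - (11/21 - 20/(-26)) = 4 - (11*(1/21) - 20*(-1/26)) = 4 - (11/21 + 10/13) = 4 - 1*353/273 = 4 - 353/273 = 739/273 ≈ 2.7070)
N(o, w) = o**2 + 21*w (N(o, w) = o*o + 21*w = o**2 + 21*w)
N(-F, -22) - d = ((-1*739/273)**2 + 21*(-22)) - 1*(-4400) = ((-739/273)**2 - 462) + 4400 = (546121/74529 - 462) + 4400 = -33886277/74529 + 4400 = 294041323/74529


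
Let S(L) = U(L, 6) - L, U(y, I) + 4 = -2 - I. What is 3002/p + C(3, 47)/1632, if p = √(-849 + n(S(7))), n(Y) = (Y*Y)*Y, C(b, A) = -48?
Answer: -1/34 - 1501*I*√1927/1927 ≈ -0.029412 - 34.193*I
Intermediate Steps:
U(y, I) = -6 - I (U(y, I) = -4 + (-2 - I) = -6 - I)
S(L) = -12 - L (S(L) = (-6 - 1*6) - L = (-6 - 6) - L = -12 - L)
n(Y) = Y³ (n(Y) = Y²*Y = Y³)
p = 2*I*√1927 (p = √(-849 + (-12 - 1*7)³) = √(-849 + (-12 - 7)³) = √(-849 + (-19)³) = √(-849 - 6859) = √(-7708) = 2*I*√1927 ≈ 87.795*I)
3002/p + C(3, 47)/1632 = 3002/((2*I*√1927)) - 48/1632 = 3002*(-I*√1927/3854) - 48*1/1632 = -1501*I*√1927/1927 - 1/34 = -1/34 - 1501*I*√1927/1927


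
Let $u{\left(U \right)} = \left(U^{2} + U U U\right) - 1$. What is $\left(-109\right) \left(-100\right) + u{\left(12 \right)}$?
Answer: $12771$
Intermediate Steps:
$u{\left(U \right)} = -1 + U^{2} + U^{3}$ ($u{\left(U \right)} = \left(U^{2} + U^{2} U\right) - 1 = \left(U^{2} + U^{3}\right) - 1 = -1 + U^{2} + U^{3}$)
$\left(-109\right) \left(-100\right) + u{\left(12 \right)} = \left(-109\right) \left(-100\right) + \left(-1 + 12^{2} + 12^{3}\right) = 10900 + \left(-1 + 144 + 1728\right) = 10900 + 1871 = 12771$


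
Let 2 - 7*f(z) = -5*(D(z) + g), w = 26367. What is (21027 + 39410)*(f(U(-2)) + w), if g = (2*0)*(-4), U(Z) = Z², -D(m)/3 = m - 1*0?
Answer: 11151291307/7 ≈ 1.5930e+9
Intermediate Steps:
D(m) = -3*m (D(m) = -3*(m - 1*0) = -3*(m + 0) = -3*m)
g = 0 (g = 0*(-4) = 0)
f(z) = 2/7 - 15*z/7 (f(z) = 2/7 - (-5)*(-3*z + 0)/7 = 2/7 - (-5)*(-3*z)/7 = 2/7 - 15*z/7)
(21027 + 39410)*(f(U(-2)) + w) = (21027 + 39410)*((2/7 - 15/7*(-2)²) + 26367) = 60437*((2/7 - 15/7*4) + 26367) = 60437*((2/7 - 60/7) + 26367) = 60437*(-58/7 + 26367) = 60437*(184511/7) = 11151291307/7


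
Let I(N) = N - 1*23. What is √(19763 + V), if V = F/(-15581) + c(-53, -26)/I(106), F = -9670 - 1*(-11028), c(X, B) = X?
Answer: 3*√3672326217585574/1293223 ≈ 140.58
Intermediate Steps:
I(N) = -23 + N (I(N) = N - 23 = -23 + N)
F = 1358 (F = -9670 + 11028 = 1358)
V = -938507/1293223 (V = 1358/(-15581) - 53/(-23 + 106) = 1358*(-1/15581) - 53/83 = -1358/15581 - 53*1/83 = -1358/15581 - 53/83 = -938507/1293223 ≈ -0.72571)
√(19763 + V) = √(19763 - 938507/1293223) = √(25557027642/1293223) = 3*√3672326217585574/1293223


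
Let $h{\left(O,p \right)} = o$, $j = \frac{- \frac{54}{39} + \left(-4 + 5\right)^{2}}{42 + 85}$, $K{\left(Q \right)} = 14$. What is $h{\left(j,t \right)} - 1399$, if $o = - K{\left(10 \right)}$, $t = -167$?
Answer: $-1413$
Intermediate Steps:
$o = -14$ ($o = \left(-1\right) 14 = -14$)
$j = - \frac{5}{1651}$ ($j = \frac{\left(-54\right) \frac{1}{39} + 1^{2}}{127} = \left(- \frac{18}{13} + 1\right) \frac{1}{127} = \left(- \frac{5}{13}\right) \frac{1}{127} = - \frac{5}{1651} \approx -0.0030285$)
$h{\left(O,p \right)} = -14$
$h{\left(j,t \right)} - 1399 = -14 - 1399 = -1413$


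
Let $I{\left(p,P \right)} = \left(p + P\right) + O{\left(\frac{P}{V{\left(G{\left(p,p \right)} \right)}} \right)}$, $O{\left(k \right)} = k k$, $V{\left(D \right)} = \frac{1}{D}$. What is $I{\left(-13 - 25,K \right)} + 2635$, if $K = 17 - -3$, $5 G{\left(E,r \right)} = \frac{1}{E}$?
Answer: $\frac{944741}{361} \approx 2617.0$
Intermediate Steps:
$G{\left(E,r \right)} = \frac{1}{5 E}$
$K = 20$ ($K = 17 + 3 = 20$)
$O{\left(k \right)} = k^{2}$
$I{\left(p,P \right)} = P + p + \frac{P^{2}}{25 p^{2}}$ ($I{\left(p,P \right)} = \left(p + P\right) + \left(\frac{P}{\frac{1}{\frac{1}{5} \frac{1}{p}}}\right)^{2} = \left(P + p\right) + \left(\frac{P}{5 p}\right)^{2} = \left(P + p\right) + \frac{P^{2}}{25 p^{2}} = P + p + \frac{P^{2}}{25 p^{2}}$)
$I{\left(-13 - 25,K \right)} + 2635 = \left(20 - 38 + \frac{20^{2}}{25 \left(-13 - 25\right)^{2}}\right) + 2635 = \left(20 - 38 + \frac{1}{25} \cdot 400 \cdot \frac{1}{1444}\right) + 2635 = \left(20 - 38 + \frac{4}{361}\right) + 2635 = - \frac{6494}{361} + 2635 = \frac{944741}{361}$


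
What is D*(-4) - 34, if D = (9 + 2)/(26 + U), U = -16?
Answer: -192/5 ≈ -38.400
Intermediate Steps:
D = 11/10 (D = (9 + 2)/(26 - 16) = 11/10 ≈ 1.1000)
D*(-4) - 34 = (11/10)*(-4) - 34 = -22/5 - 34 = -192/5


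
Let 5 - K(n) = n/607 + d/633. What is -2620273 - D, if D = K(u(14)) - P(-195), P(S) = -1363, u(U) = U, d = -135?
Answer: -335771938718/128077 ≈ -2.6216e+6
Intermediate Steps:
K(n) = 1100/211 - n/607 (K(n) = 5 - (n/607 - 135/633) = 5 - (n*(1/607) - 135*1/633) = 5 - (n/607 - 45/211) = 5 - (-45/211 + n/607) = 5 + (45/211 - n/607) = 1100/211 - n/607)
D = 175233697/128077 (D = (1100/211 - 1/607*14) - 1*(-1363) = (1100/211 - 14/607) + 1363 = 664746/128077 + 1363 = 175233697/128077 ≈ 1368.2)
-2620273 - D = -2620273 - 1*175233697/128077 = -2620273 - 175233697/128077 = -335771938718/128077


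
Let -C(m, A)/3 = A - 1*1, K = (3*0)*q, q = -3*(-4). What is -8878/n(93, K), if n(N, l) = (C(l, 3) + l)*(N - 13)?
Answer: 4439/240 ≈ 18.496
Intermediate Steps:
q = 12
K = 0 (K = (3*0)*12 = 0*12 = 0)
C(m, A) = 3 - 3*A (C(m, A) = -3*(A - 1*1) = -3*(A - 1) = -3*(-1 + A) = 3 - 3*A)
n(N, l) = (-13 + N)*(-6 + l) (n(N, l) = ((3 - 3*3) + l)*(N - 13) = ((3 - 9) + l)*(-13 + N) = (-6 + l)*(-13 + N) = (-13 + N)*(-6 + l))
-8878/n(93, K) = -8878/(78 - 13*0 - 6*93 + 93*0) = -8878/(78 + 0 - 558 + 0) = -8878/(-480) = -8878*(-1/480) = 4439/240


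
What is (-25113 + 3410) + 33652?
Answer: 11949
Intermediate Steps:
(-25113 + 3410) + 33652 = -21703 + 33652 = 11949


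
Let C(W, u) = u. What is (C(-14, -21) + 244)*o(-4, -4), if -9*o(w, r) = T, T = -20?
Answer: 4460/9 ≈ 495.56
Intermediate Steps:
o(w, r) = 20/9 (o(w, r) = -1/9*(-20) = 20/9)
(C(-14, -21) + 244)*o(-4, -4) = (-21 + 244)*(20/9) = 223*(20/9) = 4460/9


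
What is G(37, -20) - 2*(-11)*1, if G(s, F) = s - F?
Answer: 79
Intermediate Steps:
G(37, -20) - 2*(-11)*1 = (37 - 1*(-20)) - 2*(-11)*1 = (37 + 20) + 22*1 = 57 + 22 = 79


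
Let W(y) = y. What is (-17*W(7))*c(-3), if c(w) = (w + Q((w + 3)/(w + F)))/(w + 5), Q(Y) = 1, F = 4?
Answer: 119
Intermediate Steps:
c(w) = (1 + w)/(5 + w) (c(w) = (w + 1)/(w + 5) = (1 + w)/(5 + w))
(-17*W(7))*c(-3) = (-17*7)*((1 - 3)/(5 - 3)) = -119*(-2)/2 = -119*(-1) = 119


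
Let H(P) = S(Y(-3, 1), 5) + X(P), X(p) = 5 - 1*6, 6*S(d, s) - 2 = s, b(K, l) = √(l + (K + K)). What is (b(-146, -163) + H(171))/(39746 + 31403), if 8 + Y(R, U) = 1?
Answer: 1/426894 + I*√455/71149 ≈ 2.3425e-6 + 0.0002998*I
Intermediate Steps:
Y(R, U) = -7 (Y(R, U) = -8 + 1 = -7)
b(K, l) = √(l + 2*K)
S(d, s) = ⅓ + s/6
X(p) = -1 (X(p) = 5 - 6 = -1)
H(P) = ⅙ (H(P) = (⅓ + (⅙)*5) - 1 = (⅓ + ⅚) - 1 = 7/6 - 1 = ⅙)
(b(-146, -163) + H(171))/(39746 + 31403) = (√(-163 + 2*(-146)) + ⅙)/(39746 + 31403) = (√(-163 - 292) + ⅙)/71149 = (√(-455) + ⅙)*(1/71149) = (I*√455 + ⅙)*(1/71149) = (⅙ + I*√455)*(1/71149) = 1/426894 + I*√455/71149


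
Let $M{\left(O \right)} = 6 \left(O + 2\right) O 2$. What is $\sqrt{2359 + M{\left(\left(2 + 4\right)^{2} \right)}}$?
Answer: $5 \sqrt{751} \approx 137.02$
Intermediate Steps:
$M{\left(O \right)} = 2 O \left(12 + 6 O\right)$ ($M{\left(O \right)} = 6 \left(2 + O\right) O 2 = \left(12 + 6 O\right) O 2 = O \left(12 + 6 O\right) 2 = 2 O \left(12 + 6 O\right)$)
$\sqrt{2359 + M{\left(\left(2 + 4\right)^{2} \right)}} = \sqrt{2359 + 12 \left(2 + 4\right)^{2} \left(2 + \left(2 + 4\right)^{2}\right)} = \sqrt{2359 + 12 \cdot 6^{2} \left(2 + 6^{2}\right)} = \sqrt{2359 + 12 \cdot 36 \left(2 + 36\right)} = \sqrt{2359 + 12 \cdot 36 \cdot 38} = \sqrt{2359 + 16416} = \sqrt{18775} = 5 \sqrt{751}$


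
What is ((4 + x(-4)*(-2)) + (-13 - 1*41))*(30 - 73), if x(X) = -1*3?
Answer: 1892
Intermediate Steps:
x(X) = -3
((4 + x(-4)*(-2)) + (-13 - 1*41))*(30 - 73) = ((4 - 3*(-2)) + (-13 - 1*41))*(30 - 73) = ((4 + 6) + (-13 - 41))*(-43) = (10 - 54)*(-43) = -44*(-43) = 1892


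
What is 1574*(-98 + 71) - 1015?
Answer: -43513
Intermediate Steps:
1574*(-98 + 71) - 1015 = 1574*(-27) - 1015 = -42498 - 1015 = -43513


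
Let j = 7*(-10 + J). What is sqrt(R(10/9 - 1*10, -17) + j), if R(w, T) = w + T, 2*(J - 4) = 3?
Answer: I*sqrt(2066)/6 ≈ 7.5755*I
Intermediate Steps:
J = 11/2 (J = 4 + (1/2)*3 = 4 + 3/2 = 11/2 ≈ 5.5000)
R(w, T) = T + w
j = -63/2 (j = 7*(-10 + 11/2) = 7*(-9/2) = -63/2 ≈ -31.500)
sqrt(R(10/9 - 1*10, -17) + j) = sqrt((-17 + (10/9 - 1*10)) - 63/2) = sqrt((-17 + (10*(1/9) - 10)) - 63/2) = sqrt((-17 + (10/9 - 10)) - 63/2) = sqrt((-17 - 80/9) - 63/2) = sqrt(-233/9 - 63/2) = sqrt(-1033/18) = I*sqrt(2066)/6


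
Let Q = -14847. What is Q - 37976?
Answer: -52823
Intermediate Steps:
Q - 37976 = -14847 - 37976 = -52823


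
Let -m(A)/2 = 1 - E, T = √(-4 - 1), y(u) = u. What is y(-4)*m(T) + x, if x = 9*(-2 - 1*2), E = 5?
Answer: -68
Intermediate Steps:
T = I*√5 (T = √(-5) = I*√5 ≈ 2.2361*I)
m(A) = 8 (m(A) = -2*(1 - 1*5) = -2*(1 - 5) = -2*(-4) = 8)
x = -36 (x = 9*(-2 - 2) = 9*(-4) = -36)
y(-4)*m(T) + x = -4*8 - 36 = -32 - 36 = -68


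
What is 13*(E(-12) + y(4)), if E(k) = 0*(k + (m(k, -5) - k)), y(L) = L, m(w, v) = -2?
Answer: 52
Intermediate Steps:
E(k) = 0 (E(k) = 0*(k + (-2 - k)) = 0*(-2) = 0)
13*(E(-12) + y(4)) = 13*(0 + 4) = 13*4 = 52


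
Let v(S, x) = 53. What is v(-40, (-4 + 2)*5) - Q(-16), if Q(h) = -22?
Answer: 75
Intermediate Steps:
v(-40, (-4 + 2)*5) - Q(-16) = 53 - 1*(-22) = 53 + 22 = 75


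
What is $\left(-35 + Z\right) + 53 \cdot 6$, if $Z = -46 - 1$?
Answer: $236$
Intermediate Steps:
$Z = -47$ ($Z = -46 - 1 = -47$)
$\left(-35 + Z\right) + 53 \cdot 6 = \left(-35 - 47\right) + 53 \cdot 6 = -82 + 318 = 236$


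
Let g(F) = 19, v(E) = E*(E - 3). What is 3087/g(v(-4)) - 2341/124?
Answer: 338309/2356 ≈ 143.59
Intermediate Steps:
v(E) = E*(-3 + E)
3087/g(v(-4)) - 2341/124 = 3087/19 - 2341/124 = 338309/2356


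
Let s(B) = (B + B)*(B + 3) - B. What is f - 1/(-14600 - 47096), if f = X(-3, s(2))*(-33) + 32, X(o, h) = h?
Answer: -34673151/61696 ≈ -562.00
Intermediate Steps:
s(B) = -B + 2*B*(3 + B) (s(B) = (2*B)*(3 + B) - B = 2*B*(3 + B) - B = -B + 2*B*(3 + B))
f = -562 (f = (2*(5 + 2*2))*(-33) + 32 = (2*(5 + 4))*(-33) + 32 = (2*9)*(-33) + 32 = 18*(-33) + 32 = -594 + 32 = -562)
f - 1/(-14600 - 47096) = -562 - 1/(-14600 - 47096) = -562 - 1/(-61696) = -562 - 1*(-1/61696) = -562 + 1/61696 = -34673151/61696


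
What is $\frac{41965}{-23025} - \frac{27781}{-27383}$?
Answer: $- \frac{101894014}{126098715} \approx -0.80805$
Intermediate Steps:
$\frac{41965}{-23025} - \frac{27781}{-27383} = 41965 \left(- \frac{1}{23025}\right) - - \frac{27781}{27383} = - \frac{8393}{4605} + \frac{27781}{27383} = - \frac{101894014}{126098715}$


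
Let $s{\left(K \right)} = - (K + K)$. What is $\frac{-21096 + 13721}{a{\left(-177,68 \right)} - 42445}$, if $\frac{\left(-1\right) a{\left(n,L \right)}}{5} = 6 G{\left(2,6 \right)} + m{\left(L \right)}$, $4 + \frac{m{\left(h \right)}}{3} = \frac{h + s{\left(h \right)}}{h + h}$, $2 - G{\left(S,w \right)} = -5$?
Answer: $\frac{590}{3407} \approx 0.17317$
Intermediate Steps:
$G{\left(S,w \right)} = 7$ ($G{\left(S,w \right)} = 2 - -5 = 2 + 5 = 7$)
$s{\left(K \right)} = - 2 K$
$m{\left(h \right)} = - \frac{27}{2}$ ($m{\left(h \right)} = -12 + 3 \frac{h - 2 h}{h + h} = -12 + 3 \frac{\left(-1\right) h}{2 h} = -12 + 3 - h \frac{1}{2 h} = -12 + 3 \left(- \frac{1}{2}\right) = -12 - \frac{3}{2} = - \frac{27}{2}$)
$a{\left(n,L \right)} = - \frac{285}{2}$ ($a{\left(n,L \right)} = - 5 \left(6 \cdot 7 - \frac{27}{2}\right) = - 5 \left(42 - \frac{27}{2}\right) = \left(-5\right) \frac{57}{2} = - \frac{285}{2}$)
$\frac{-21096 + 13721}{a{\left(-177,68 \right)} - 42445} = \frac{-21096 + 13721}{- \frac{285}{2} - 42445} = - \frac{7375}{- \frac{85175}{2}} = \left(-7375\right) \left(- \frac{2}{85175}\right) = \frac{590}{3407}$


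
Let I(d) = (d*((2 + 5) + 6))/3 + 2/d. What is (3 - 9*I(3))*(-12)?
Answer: 1440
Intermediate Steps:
I(d) = 2/d + 13*d/3 (I(d) = (d*(7 + 6))*(⅓) + 2/d = (d*13)*(⅓) + 2/d = (13*d)*(⅓) + 2/d = 13*d/3 + 2/d = 2/d + 13*d/3)
(3 - 9*I(3))*(-12) = (3 - 9*(2/3 + (13/3)*3))*(-12) = (3 - 9*(2*(⅓) + 13))*(-12) = (3 - 9*(⅔ + 13))*(-12) = (3 - 9*41/3)*(-12) = (3 - 123)*(-12) = -120*(-12) = 1440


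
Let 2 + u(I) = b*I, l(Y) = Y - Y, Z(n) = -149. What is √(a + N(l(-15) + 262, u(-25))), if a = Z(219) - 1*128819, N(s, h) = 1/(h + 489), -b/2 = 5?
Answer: I*√70051418855/737 ≈ 359.12*I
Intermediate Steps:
l(Y) = 0
b = -10 (b = -2*5 = -10)
u(I) = -2 - 10*I
N(s, h) = 1/(489 + h)
a = -128968 (a = -149 - 1*128819 = -149 - 128819 = -128968)
√(a + N(l(-15) + 262, u(-25))) = √(-128968 + 1/(489 + (-2 - 10*(-25)))) = √(-128968 + 1/(489 + (-2 + 250))) = √(-128968 + 1/(489 + 248)) = √(-128968 + 1/737) = √(-95049415/737) = I*√70051418855/737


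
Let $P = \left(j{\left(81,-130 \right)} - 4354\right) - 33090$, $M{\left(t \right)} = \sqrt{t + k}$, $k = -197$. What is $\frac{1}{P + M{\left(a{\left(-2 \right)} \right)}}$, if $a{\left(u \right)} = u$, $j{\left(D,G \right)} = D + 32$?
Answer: $- \frac{37331}{1393603760} - \frac{i \sqrt{199}}{1393603760} \approx -2.6787 \cdot 10^{-5} - 1.0122 \cdot 10^{-8} i$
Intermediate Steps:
$j{\left(D,G \right)} = 32 + D$
$M{\left(t \right)} = \sqrt{-197 + t}$ ($M{\left(t \right)} = \sqrt{t - 197} = \sqrt{-197 + t}$)
$P = -37331$ ($P = \left(\left(32 + 81\right) - 4354\right) - 33090 = \left(113 - 4354\right) - 33090 = -4241 - 33090 = -37331$)
$\frac{1}{P + M{\left(a{\left(-2 \right)} \right)}} = \frac{1}{-37331 + \sqrt{-197 - 2}} = \frac{1}{-37331 + \sqrt{-199}} = \frac{1}{-37331 + i \sqrt{199}}$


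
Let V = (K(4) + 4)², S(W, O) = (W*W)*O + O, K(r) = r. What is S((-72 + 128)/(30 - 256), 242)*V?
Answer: 209908864/12769 ≈ 16439.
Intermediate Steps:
S(W, O) = O + O*W² (S(W, O) = W²*O + O = O*W² + O = O + O*W²)
V = 64 (V = (4 + 4)² = 8² = 64)
S((-72 + 128)/(30 - 256), 242)*V = (242*(1 + ((-72 + 128)/(30 - 256))²))*64 = (242*(1 + (56/(-226))²))*64 = (242*(1 + (56*(-1/226))²))*64 = (242*(1 + (-28/113)²))*64 = (242*(1 + 784/12769))*64 = (242*(13553/12769))*64 = (3279826/12769)*64 = 209908864/12769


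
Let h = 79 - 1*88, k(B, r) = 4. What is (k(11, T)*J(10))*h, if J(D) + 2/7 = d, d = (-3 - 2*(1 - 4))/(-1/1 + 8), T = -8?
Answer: -36/7 ≈ -5.1429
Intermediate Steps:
h = -9 (h = 79 - 88 = -9)
d = 3/7 (d = (-3 - 2*(-3))/(-1*1 + 8) = (-3 + 6)/(-1 + 8) = 3/7 ≈ 0.42857)
J(D) = 1/7 (J(D) = -2/7 + 3/7 = 1/7)
(k(11, T)*J(10))*h = (4*(1/7))*(-9) = (4/7)*(-9) = -36/7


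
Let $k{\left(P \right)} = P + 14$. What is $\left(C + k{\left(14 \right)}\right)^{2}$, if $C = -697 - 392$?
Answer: $1125721$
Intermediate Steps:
$k{\left(P \right)} = 14 + P$
$C = -1089$
$\left(C + k{\left(14 \right)}\right)^{2} = \left(-1089 + \left(14 + 14\right)\right)^{2} = \left(-1089 + 28\right)^{2} = \left(-1061\right)^{2} = 1125721$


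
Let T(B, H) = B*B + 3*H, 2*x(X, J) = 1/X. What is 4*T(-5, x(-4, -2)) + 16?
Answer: 229/2 ≈ 114.50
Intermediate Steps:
x(X, J) = 1/(2*X) (x(X, J) = (1/X)/2 = 1/(2*X))
T(B, H) = B² + 3*H
4*T(-5, x(-4, -2)) + 16 = 4*((-5)² + 3*((½)/(-4))) + 16 = 4*(25 + 3*((½)*(-¼))) + 16 = 4*(25 + 3*(-⅛)) + 16 = 4*(25 - 3/8) + 16 = 4*(197/8) + 16 = 197/2 + 16 = 229/2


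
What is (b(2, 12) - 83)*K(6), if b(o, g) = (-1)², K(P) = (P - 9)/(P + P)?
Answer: 41/2 ≈ 20.500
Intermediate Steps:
K(P) = (-9 + P)/(2*P) (K(P) = (-9 + P)/((2*P)) = (-9 + P)*(1/(2*P)) = (-9 + P)/(2*P))
b(o, g) = 1
(b(2, 12) - 83)*K(6) = (1 - 83)*((½)*(-9 + 6)/6) = -41*(-3)/6 = -82*(-¼) = 41/2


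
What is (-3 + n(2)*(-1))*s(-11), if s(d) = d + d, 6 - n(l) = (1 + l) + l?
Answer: 88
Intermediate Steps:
n(l) = 5 - 2*l (n(l) = 6 - ((1 + l) + l) = 6 - (1 + 2*l) = 6 + (-1 - 2*l) = 5 - 2*l)
s(d) = 2*d
(-3 + n(2)*(-1))*s(-11) = (-3 + (5 - 2*2)*(-1))*(2*(-11)) = (-3 + (5 - 4)*(-1))*(-22) = (-3 + 1*(-1))*(-22) = (-3 - 1)*(-22) = -4*(-22) = 88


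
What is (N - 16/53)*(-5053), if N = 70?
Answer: -18665782/53 ≈ -3.5218e+5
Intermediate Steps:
(N - 16/53)*(-5053) = (70 - 16/53)*(-5053) = (3694/53)*(-5053) = -18665782/53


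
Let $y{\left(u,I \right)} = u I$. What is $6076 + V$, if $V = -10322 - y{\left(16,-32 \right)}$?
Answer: $-3734$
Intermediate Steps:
$y{\left(u,I \right)} = I u$
$V = -9810$ ($V = -10322 - \left(-32\right) 16 = -10322 - -512 = -10322 + 512 = -9810$)
$6076 + V = 6076 - 9810 = -3734$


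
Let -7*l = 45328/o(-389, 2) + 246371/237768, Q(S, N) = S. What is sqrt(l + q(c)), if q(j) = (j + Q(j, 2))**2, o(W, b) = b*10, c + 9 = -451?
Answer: sqrt(14648471958889709430)/4160940 ≈ 919.82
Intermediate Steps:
c = -460 (c = -9 - 451 = -460)
o(W, b) = 10*b
l = -2695618831/8321880 (l = -(45328/((10*2)) + 246371/237768)/7 = -(45328/20 + 246371*(1/237768))/7 = -(45328*(1/20) + 246371/237768)/7 = -(11332/5 + 246371/237768)/7 = -1/7*2695618831/1188840 = -2695618831/8321880 ≈ -323.92)
q(j) = 4*j**2 (q(j) = (j + j)**2 = (2*j)**2 = 4*j**2)
sqrt(l + q(c)) = sqrt(-2695618831/8321880 + 4*(-460)**2) = sqrt(-2695618831/8321880 + 4*211600) = sqrt(-2695618831/8321880 + 846400) = sqrt(7040943613169/8321880) = sqrt(14648471958889709430)/4160940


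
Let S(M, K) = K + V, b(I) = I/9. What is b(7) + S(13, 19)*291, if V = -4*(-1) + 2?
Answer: 65482/9 ≈ 7275.8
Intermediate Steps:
V = 6 (V = 4 + 2 = 6)
b(I) = I/9 (b(I) = I*(⅑) = I/9)
S(M, K) = 6 + K (S(M, K) = K + 6 = 6 + K)
b(7) + S(13, 19)*291 = (⅑)*7 + (6 + 19)*291 = 7/9 + 25*291 = 7/9 + 7275 = 65482/9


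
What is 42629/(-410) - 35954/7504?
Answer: -83657289/769160 ≈ -108.76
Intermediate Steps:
42629/(-410) - 35954/7504 = 42629*(-1/410) - 35954*1/7504 = -42629/410 - 17977/3752 = -83657289/769160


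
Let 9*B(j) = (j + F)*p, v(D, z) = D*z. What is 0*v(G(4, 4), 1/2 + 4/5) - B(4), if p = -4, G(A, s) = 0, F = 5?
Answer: 4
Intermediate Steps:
B(j) = -20/9 - 4*j/9 (B(j) = ((j + 5)*(-4))/9 = ((5 + j)*(-4))/9 = (-20 - 4*j)/9 = -20/9 - 4*j/9)
0*v(G(4, 4), 1/2 + 4/5) - B(4) = 0*(0*(1/2 + 4/5)) - (-20/9 - 4/9*4) = 0*(0*(1*(½) + 4*(⅕))) - (-20/9 - 16/9) = 0*(0*(½ + ⅘)) - 1*(-4) = 0*(0*(13/10)) + 4 = 0*0 + 4 = 0 + 4 = 4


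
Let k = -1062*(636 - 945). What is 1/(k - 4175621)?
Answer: -1/3847463 ≈ -2.5991e-7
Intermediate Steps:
k = 328158 (k = -1062*(-309) = 328158)
1/(k - 4175621) = 1/(328158 - 4175621) = 1/(-3847463) = -1/3847463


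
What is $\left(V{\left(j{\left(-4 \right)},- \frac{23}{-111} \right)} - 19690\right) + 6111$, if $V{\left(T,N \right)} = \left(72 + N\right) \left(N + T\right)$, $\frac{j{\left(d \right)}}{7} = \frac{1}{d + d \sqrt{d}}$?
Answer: $- \frac{669735587}{49284} + \frac{11221 i}{222} \approx -13589.0 + 50.545 i$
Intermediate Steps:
$j{\left(d \right)} = \frac{7}{d + d^{\frac{3}{2}}}$ ($j{\left(d \right)} = \frac{7}{d + d \sqrt{d}} = \frac{7}{d + d^{\frac{3}{2}}}$)
$\left(V{\left(j{\left(-4 \right)},- \frac{23}{-111} \right)} - 19690\right) + 6111 = \left(\left(\left(- \frac{23}{-111}\right)^{2} + 72 \left(- \frac{23}{-111}\right) + 72 \frac{7}{-4 + \left(-4\right)^{\frac{3}{2}}} + - \frac{23}{-111} \frac{7}{-4 + \left(-4\right)^{\frac{3}{2}}}\right) - 19690\right) + 6111 = \left(\left(\left(\left(-23\right) \left(- \frac{1}{111}\right)\right)^{2} + 72 \left(\left(-23\right) \left(- \frac{1}{111}\right)\right) + 72 \frac{7}{-4 - 8 i} + \left(-23\right) \left(- \frac{1}{111}\right) \frac{7}{-4 - 8 i}\right) - 19690\right) + 6111 = \left(\left(\left(\frac{23}{111}\right)^{2} + 72 \cdot \frac{23}{111} + 72 \cdot 7 \frac{-4 + 8 i}{80} + \frac{23 \cdot 7 \frac{-4 + 8 i}{80}}{111}\right) - 19690\right) + 6111 = \left(\left(\frac{529}{12321} + \frac{552}{37} + 72 \frac{7 \left(-4 + 8 i\right)}{80} + \frac{23 \frac{7 \left(-4 + 8 i\right)}{80}}{111}\right) - 19690\right) + 6111 = \left(\left(\frac{529}{12321} + \frac{552}{37} + \frac{63 \left(-4 + 8 i\right)}{10} + \frac{161 \left(-4 + 8 i\right)}{8880}\right) - 19690\right) + 6111 = \left(\left(\frac{184345}{12321} + \frac{11221 \left(-4 + 8 i\right)}{1776}\right) - 19690\right) + 6111 = \left(- \frac{242416145}{12321} + \frac{11221 \left(-4 + 8 i\right)}{1776}\right) + 6111 = - \frac{167122514}{12321} + \frac{11221 \left(-4 + 8 i\right)}{1776}$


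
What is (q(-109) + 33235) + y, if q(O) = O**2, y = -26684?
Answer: 18432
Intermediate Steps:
(q(-109) + 33235) + y = ((-109)**2 + 33235) - 26684 = (11881 + 33235) - 26684 = 45116 - 26684 = 18432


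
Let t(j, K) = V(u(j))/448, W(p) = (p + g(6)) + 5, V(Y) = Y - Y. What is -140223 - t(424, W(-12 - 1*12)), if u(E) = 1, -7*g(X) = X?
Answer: -140223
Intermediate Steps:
g(X) = -X/7
V(Y) = 0
W(p) = 29/7 + p (W(p) = (p - ⅐*6) + 5 = (p - 6/7) + 5 = (-6/7 + p) + 5 = 29/7 + p)
t(j, K) = 0 (t(j, K) = 0/448 = 0*(1/448) = 0)
-140223 - t(424, W(-12 - 1*12)) = -140223 - 1*0 = -140223 + 0 = -140223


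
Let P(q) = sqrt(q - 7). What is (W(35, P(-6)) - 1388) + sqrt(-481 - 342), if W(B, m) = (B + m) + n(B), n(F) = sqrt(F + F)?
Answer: -1353 + sqrt(70) + I*sqrt(13) + I*sqrt(823) ≈ -1344.6 + 32.294*I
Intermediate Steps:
n(F) = sqrt(2)*sqrt(F) (n(F) = sqrt(2*F) = sqrt(2)*sqrt(F))
P(q) = sqrt(-7 + q)
W(B, m) = B + m + sqrt(2)*sqrt(B) (W(B, m) = (B + m) + sqrt(2)*sqrt(B) = B + m + sqrt(2)*sqrt(B))
(W(35, P(-6)) - 1388) + sqrt(-481 - 342) = ((35 + sqrt(-7 - 6) + sqrt(2)*sqrt(35)) - 1388) + sqrt(-481 - 342) = ((35 + sqrt(-13) + sqrt(70)) - 1388) + sqrt(-823) = ((35 + I*sqrt(13) + sqrt(70)) - 1388) + I*sqrt(823) = ((35 + sqrt(70) + I*sqrt(13)) - 1388) + I*sqrt(823) = (-1353 + sqrt(70) + I*sqrt(13)) + I*sqrt(823) = -1353 + sqrt(70) + I*sqrt(13) + I*sqrt(823)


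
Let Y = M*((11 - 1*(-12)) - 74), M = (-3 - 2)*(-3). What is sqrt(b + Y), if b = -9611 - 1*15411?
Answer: I*sqrt(25787) ≈ 160.58*I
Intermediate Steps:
M = 15 (M = -5*(-3) = 15)
Y = -765 (Y = 15*((11 - 1*(-12)) - 74) = 15*((11 + 12) - 74) = 15*(23 - 74) = 15*(-51) = -765)
b = -25022 (b = -9611 - 15411 = -25022)
sqrt(b + Y) = sqrt(-25022 - 765) = sqrt(-25787) = I*sqrt(25787)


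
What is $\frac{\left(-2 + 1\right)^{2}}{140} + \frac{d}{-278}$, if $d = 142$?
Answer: $- \frac{9801}{19460} \approx -0.50365$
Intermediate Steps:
$\frac{\left(-2 + 1\right)^{2}}{140} + \frac{d}{-278} = \frac{\left(-2 + 1\right)^{2}}{140} + \frac{142}{-278} = \left(-1\right)^{2} \cdot \frac{1}{140} + 142 \left(- \frac{1}{278}\right) = 1 \cdot \frac{1}{140} - \frac{71}{139} = \frac{1}{140} - \frac{71}{139} = - \frac{9801}{19460}$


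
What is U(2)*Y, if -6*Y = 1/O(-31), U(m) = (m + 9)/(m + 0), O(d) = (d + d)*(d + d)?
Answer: -11/46128 ≈ -0.00023847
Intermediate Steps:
O(d) = 4*d² (O(d) = (2*d)*(2*d) = 4*d²)
U(m) = (9 + m)/m
Y = -1/23064 (Y = -1/(6*(4*(-31)²)) = -1/(6*(4*961)) = -⅙/3844 = -⅙*1/3844 = -1/23064 ≈ -4.3358e-5)
U(2)*Y = ((9 + 2)/2)*(-1/23064) = ((½)*11)*(-1/23064) = (11/2)*(-1/23064) = -11/46128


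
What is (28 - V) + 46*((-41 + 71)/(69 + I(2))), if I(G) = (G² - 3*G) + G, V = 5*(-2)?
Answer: 58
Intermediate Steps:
V = -10
I(G) = G² - 2*G
(28 - V) + 46*((-41 + 71)/(69 + I(2))) = (28 - 1*(-10)) + 46*((-41 + 71)/(69 + 2*(-2 + 2))) = (28 + 10) + 46*(30/(69 + 2*0)) = 38 + 46*(30/(69 + 0)) = 38 + 46*(30/69) = 38 + 46*(30*(1/69)) = 38 + 46*(10/23) = 38 + 20 = 58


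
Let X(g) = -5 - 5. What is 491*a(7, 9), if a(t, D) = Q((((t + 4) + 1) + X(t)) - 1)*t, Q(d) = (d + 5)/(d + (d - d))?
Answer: 20622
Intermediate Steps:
X(g) = -10
Q(d) = (5 + d)/d (Q(d) = (5 + d)/(d + 0) = (5 + d)/d)
a(t, D) = t*(-1 + t)/(-6 + t) (a(t, D) = ((5 + ((((t + 4) + 1) - 10) - 1))/((((t + 4) + 1) - 10) - 1))*t = ((5 + ((((4 + t) + 1) - 10) - 1))/((((4 + t) + 1) - 10) - 1))*t = ((5 + (((5 + t) - 10) - 1))/(((5 + t) - 10) - 1))*t = ((5 + ((-5 + t) - 1))/((-5 + t) - 1))*t = ((5 + (-6 + t))/(-6 + t))*t = ((-1 + t)/(-6 + t))*t = t*(-1 + t)/(-6 + t))
491*a(7, 9) = 491*(7*(-1 + 7)/(-6 + 7)) = 491*(7*6/1) = 491*(7*1*6) = 491*42 = 20622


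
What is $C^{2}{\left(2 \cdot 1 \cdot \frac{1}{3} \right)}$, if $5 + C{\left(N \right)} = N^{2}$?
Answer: $\frac{1681}{81} \approx 20.753$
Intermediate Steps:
$C{\left(N \right)} = -5 + N^{2}$
$C^{2}{\left(2 \cdot 1 \cdot \frac{1}{3} \right)} = \left(-5 + \left(2 \cdot 1 \cdot \frac{1}{3}\right)^{2}\right)^{2} = \left(-5 + \left(2 \cdot \frac{1}{3}\right)^{2}\right)^{2} = \left(-5 + \left(\frac{2}{3}\right)^{2}\right)^{2} = \left(-5 + \frac{4}{9}\right)^{2} = \left(- \frac{41}{9}\right)^{2} = \frac{1681}{81}$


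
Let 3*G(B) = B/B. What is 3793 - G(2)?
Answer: 11378/3 ≈ 3792.7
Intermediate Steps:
G(B) = ⅓ (G(B) = (B/B)/3 = (⅓)*1 = ⅓)
3793 - G(2) = 3793 - 1*⅓ = 3793 - ⅓ = 11378/3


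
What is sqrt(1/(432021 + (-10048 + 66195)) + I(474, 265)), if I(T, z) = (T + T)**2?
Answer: sqrt(53542087359745466)/244084 ≈ 948.00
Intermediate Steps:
I(T, z) = 4*T**2 (I(T, z) = (2*T)**2 = 4*T**2)
sqrt(1/(432021 + (-10048 + 66195)) + I(474, 265)) = sqrt(1/(432021 + (-10048 + 66195)) + 4*474**2) = sqrt(1/(432021 + 56147) + 4*224676) = sqrt(1/488168 + 898704) = sqrt(438718534273/488168) = sqrt(53542087359745466)/244084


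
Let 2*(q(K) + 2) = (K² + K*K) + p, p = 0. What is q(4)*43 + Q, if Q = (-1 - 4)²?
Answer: 627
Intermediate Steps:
Q = 25 (Q = (-5)² = 25)
q(K) = -2 + K² (q(K) = -2 + ((K² + K*K) + 0)/2 = -2 + ((K² + K²) + 0)/2 = -2 + (2*K² + 0)/2 = -2 + (2*K²)/2 = -2 + K²)
q(4)*43 + Q = (-2 + 4²)*43 + 25 = (-2 + 16)*43 + 25 = 14*43 + 25 = 602 + 25 = 627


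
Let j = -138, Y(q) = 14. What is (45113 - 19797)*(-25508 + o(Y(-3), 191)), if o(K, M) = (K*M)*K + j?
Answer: 298475640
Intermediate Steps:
o(K, M) = -138 + M*K² (o(K, M) = (K*M)*K - 138 = M*K² - 138 = -138 + M*K²)
(45113 - 19797)*(-25508 + o(Y(-3), 191)) = (45113 - 19797)*(-25508 + (-138 + 191*14²)) = 25316*(-25508 + (-138 + 191*196)) = 25316*(-25508 + (-138 + 37436)) = 25316*(-25508 + 37298) = 25316*11790 = 298475640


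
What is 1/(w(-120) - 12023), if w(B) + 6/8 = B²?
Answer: 4/9505 ≈ 0.00042083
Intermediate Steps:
w(B) = -¾ + B²
1/(w(-120) - 12023) = 1/((-¾ + (-120)²) - 12023) = 1/((-¾ + 14400) - 12023) = 1/(57597/4 - 12023) = 1/(9505/4) = 4/9505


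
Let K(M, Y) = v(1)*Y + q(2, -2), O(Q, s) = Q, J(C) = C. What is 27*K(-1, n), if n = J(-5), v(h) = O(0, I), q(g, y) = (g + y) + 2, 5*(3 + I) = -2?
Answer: 54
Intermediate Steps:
I = -17/5 (I = -3 + (1/5)*(-2) = -3 - 2/5 = -17/5 ≈ -3.4000)
q(g, y) = 2 + g + y
v(h) = 0
n = -5
K(M, Y) = 2 (K(M, Y) = 0*Y + (2 + 2 - 2) = 0 + 2 = 2)
27*K(-1, n) = 27*2 = 54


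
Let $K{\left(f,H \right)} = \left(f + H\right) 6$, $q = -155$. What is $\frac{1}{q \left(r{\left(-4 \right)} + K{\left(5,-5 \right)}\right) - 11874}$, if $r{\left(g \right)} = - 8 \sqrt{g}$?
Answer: $- \frac{5937}{73571138} - \frac{620 i}{36785569} \approx -8.0697 \cdot 10^{-5} - 1.6854 \cdot 10^{-5} i$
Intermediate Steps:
$K{\left(f,H \right)} = 6 H + 6 f$ ($K{\left(f,H \right)} = \left(H + f\right) 6 = 6 H + 6 f$)
$\frac{1}{q \left(r{\left(-4 \right)} + K{\left(5,-5 \right)}\right) - 11874} = \frac{1}{- 155 \left(- 8 \sqrt{-4} + \left(6 \left(-5\right) + 6 \cdot 5\right)\right) - 11874} = \frac{1}{- 155 \left(- 8 \cdot 2 i + \left(-30 + 30\right)\right) - 11874} = \frac{1}{- 155 \left(- 16 i + 0\right) - 11874} = \frac{1}{- 155 \left(- 16 i\right) - 11874} = \frac{1}{2480 i - 11874} = \frac{1}{-11874 + 2480 i} = \frac{-11874 - 2480 i}{147142276}$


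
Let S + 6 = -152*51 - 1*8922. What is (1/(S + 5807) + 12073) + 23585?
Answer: 387709433/10873 ≈ 35658.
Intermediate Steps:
S = -16680 (S = -6 + (-152*51 - 1*8922) = -6 + (-7752 - 8922) = -6 - 16674 = -16680)
(1/(S + 5807) + 12073) + 23585 = (1/(-16680 + 5807) + 12073) + 23585 = (1/(-10873) + 12073) + 23585 = (-1/10873 + 12073) + 23585 = 131269728/10873 + 23585 = 387709433/10873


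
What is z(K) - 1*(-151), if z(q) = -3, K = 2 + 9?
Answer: 148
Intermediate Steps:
K = 11
z(K) - 1*(-151) = -3 - 1*(-151) = -3 + 151 = 148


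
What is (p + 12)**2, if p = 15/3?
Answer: 289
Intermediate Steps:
p = 5 (p = 15*(1/3) = 5)
(p + 12)**2 = (5 + 12)**2 = 17**2 = 289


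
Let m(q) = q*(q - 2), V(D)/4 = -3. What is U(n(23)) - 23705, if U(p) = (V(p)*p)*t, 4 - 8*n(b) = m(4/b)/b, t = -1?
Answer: -288345481/12167 ≈ -23699.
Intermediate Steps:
V(D) = -12 (V(D) = 4*(-3) = -12)
m(q) = q*(-2 + q)
n(b) = ½ - (-2 + 4/b)/(2*b²) (n(b) = ½ - (4/b)*(-2 + 4/b)/(8*b) = ½ - 4*(-2 + 4/b)/b/(8*b) = ½ - (-2 + 4/b)/(2*b²))
U(p) = 12*p (U(p) = -12*p*(-1) = 12*p)
U(n(23)) - 23705 = 12*((-2 + 23 + (½)*23³)/23³) - 23705 = 12*((-2 + 23 + (½)*12167)/12167) - 23705 = 12*((-2 + 23 + 12167/2)/12167) - 23705 = 12*((1/12167)*(12209/2)) - 23705 = 12*(12209/24334) - 23705 = 73254/12167 - 23705 = -288345481/12167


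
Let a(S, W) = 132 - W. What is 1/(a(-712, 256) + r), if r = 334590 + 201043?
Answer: 1/535509 ≈ 1.8674e-6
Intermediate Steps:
r = 535633
1/(a(-712, 256) + r) = 1/((132 - 1*256) + 535633) = 1/((132 - 256) + 535633) = 1/(-124 + 535633) = 1/535509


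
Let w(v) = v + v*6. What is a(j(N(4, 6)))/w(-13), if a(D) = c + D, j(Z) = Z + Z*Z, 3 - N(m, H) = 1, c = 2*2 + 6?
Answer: -16/91 ≈ -0.17582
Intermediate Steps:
c = 10 (c = 4 + 6 = 10)
N(m, H) = 2 (N(m, H) = 3 - 1*1 = 3 - 1 = 2)
w(v) = 7*v (w(v) = v + 6*v = 7*v)
j(Z) = Z + Z²
a(D) = 10 + D
a(j(N(4, 6)))/w(-13) = (10 + 2*(1 + 2))/((7*(-13))) = (10 + 2*3)/(-91) = (10 + 6)*(-1/91) = 16*(-1/91) = -16/91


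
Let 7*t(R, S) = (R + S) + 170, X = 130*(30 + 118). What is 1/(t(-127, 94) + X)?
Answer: 7/134817 ≈ 5.1922e-5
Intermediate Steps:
X = 19240 (X = 130*148 = 19240)
t(R, S) = 170/7 + R/7 + S/7 (t(R, S) = ((R + S) + 170)/7 = (170 + R + S)/7 = 170/7 + R/7 + S/7)
1/(t(-127, 94) + X) = 1/((170/7 + (⅐)*(-127) + (⅐)*94) + 19240) = 1/((170/7 - 127/7 + 94/7) + 19240) = 1/(137/7 + 19240) = 1/(134817/7) = 7/134817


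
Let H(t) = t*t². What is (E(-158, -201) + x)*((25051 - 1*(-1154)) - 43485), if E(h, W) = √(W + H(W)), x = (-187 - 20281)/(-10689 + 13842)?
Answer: 117895680/1051 - 17280*I*√8120802 ≈ 1.1217e+5 - 4.9243e+7*I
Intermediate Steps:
x = -20468/3153 ≈ -6.4916
H(t) = t³
E(h, W) = √(W + W³)
(E(-158, -201) + x)*((25051 - 1*(-1154)) - 43485) = (√(-201 + (-201)³) - 20468/3153)*((25051 - 1*(-1154)) - 43485) = (√(-201 - 8120601) - 20468/3153)*((25051 + 1154) - 43485) = (√(-8120802) - 20468/3153)*(26205 - 43485) = (I*√8120802 - 20468/3153)*(-17280) = (-20468/3153 + I*√8120802)*(-17280) = 117895680/1051 - 17280*I*√8120802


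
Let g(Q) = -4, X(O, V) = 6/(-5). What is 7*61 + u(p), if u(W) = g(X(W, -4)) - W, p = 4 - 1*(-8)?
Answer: 411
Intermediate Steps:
X(O, V) = -6/5 (X(O, V) = 6*(-⅕) = -6/5)
p = 12 (p = 4 + 8 = 12)
u(W) = -4 - W
7*61 + u(p) = 7*61 + (-4 - 1*12) = 427 + (-4 - 12) = 427 - 16 = 411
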